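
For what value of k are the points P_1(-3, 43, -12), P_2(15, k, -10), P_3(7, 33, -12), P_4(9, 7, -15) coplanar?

41

Normal to plane P_1P_3P_4: n = (30, 30, -240); plane equation n·P = 4080.
Requiring n·P_2 = 4080: (30)k + (2850) = 4080.
So k = 41.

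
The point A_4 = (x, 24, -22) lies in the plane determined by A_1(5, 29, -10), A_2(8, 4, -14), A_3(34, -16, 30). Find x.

0

The plane through A_1, A_2, A_3 has equation −1180x − 236y + 590z = -18644.
Substituting A_4: (-1180)x + (-18644) = -18644, so x = 0.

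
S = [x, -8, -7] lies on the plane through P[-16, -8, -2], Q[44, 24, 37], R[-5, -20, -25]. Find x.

4

Coplanarity requires PQ · (PR × PS) = 0.
PQ = (60, 32, 39), PR = (11, -12, -23); the triple product is linear in x with coefficient -268 and constant term 1072.
Setting it to zero: x = 4.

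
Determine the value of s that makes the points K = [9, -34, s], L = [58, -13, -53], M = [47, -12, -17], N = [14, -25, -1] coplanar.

-39

Coplanarity ⇔ det[KL; KM; KN] = 0.
Expanding, this is linear in s: (-176)s + (-6864) = 0.
So s = -39.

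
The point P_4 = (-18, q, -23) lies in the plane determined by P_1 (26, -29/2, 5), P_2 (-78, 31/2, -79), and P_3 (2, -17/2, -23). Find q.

-1

Coplanarity requires P_1P_2 · (P_1P_3 × P_1P_4) = 0.
P_1P_2 = (-104, 30, -84), P_1P_3 = (-24, 6, -28); the triple product is linear in q with coefficient -896 and constant term -896.
Setting it to zero: q = -1.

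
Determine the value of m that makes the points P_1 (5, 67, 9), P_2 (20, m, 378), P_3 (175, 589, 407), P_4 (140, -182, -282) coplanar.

Normal to plane P_1P_3P_4: n = (-52800, 103200, -112800); plane equation n·P = 5635200.
Requiring n·P_2 = 5635200: (103200)m + (-43694400) = 5635200.
So m = 478.

478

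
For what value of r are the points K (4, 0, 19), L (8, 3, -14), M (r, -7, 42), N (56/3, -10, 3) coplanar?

20/3

Coplanarity ⇔ det[KL; KM; KN] = 0.
Expanding, this is linear in r: (378)r + (-2520) = 0.
So r = 20/3.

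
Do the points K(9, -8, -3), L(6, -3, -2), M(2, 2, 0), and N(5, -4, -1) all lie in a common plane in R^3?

No

A normal to the plane through K, L, M is n = KL × KM = (5, 2, 5).
The plane has equation n·P = 14. For N: n·N = 12.
12 ≠ 14, so N is off the plane.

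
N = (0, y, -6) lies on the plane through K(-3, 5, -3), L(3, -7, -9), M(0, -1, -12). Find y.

A normal to the plane is n = KL × KM = (72, 36, 0).
N lies in the plane iff n · KN = 0.
This gives (36)y + (36) = 0, so y = -1.

-1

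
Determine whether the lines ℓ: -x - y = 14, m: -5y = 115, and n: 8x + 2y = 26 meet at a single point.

The three lines meet at one point iff the augmented coefficient matrix [aᵢ bᵢ cᵢ] has rank < 3, i.e. its determinant vanishes.
Here the determinant is 0.
It vanishes, so the lines are concurrent at (9, -23).

Yes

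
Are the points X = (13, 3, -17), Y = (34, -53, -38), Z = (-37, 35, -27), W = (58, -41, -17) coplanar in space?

Yes

A normal to the plane through X, Y, Z is n = XY × XZ = (1232, 1260, -2128).
The plane has equation n·P = 55972. For W: n·W = 55972.
Equal, so W lies in the plane and all four are coplanar.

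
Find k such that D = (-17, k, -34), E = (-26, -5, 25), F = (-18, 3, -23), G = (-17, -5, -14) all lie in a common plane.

7

Coplanarity ⇔ det[DE; DF; DG] = 0.
Expanding, this is linear in k: (120)k + (-840) = 0.
So k = 7.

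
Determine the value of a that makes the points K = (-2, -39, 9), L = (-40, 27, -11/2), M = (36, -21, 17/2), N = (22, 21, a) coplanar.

0

Normal to plane KLM: n = (228, -570, -3192); plane equation n·P = -6954.
Requiring n·N = -6954: (-3192)a + (-6954) = -6954.
So a = 0.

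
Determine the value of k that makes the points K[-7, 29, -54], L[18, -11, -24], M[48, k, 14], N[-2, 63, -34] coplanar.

-53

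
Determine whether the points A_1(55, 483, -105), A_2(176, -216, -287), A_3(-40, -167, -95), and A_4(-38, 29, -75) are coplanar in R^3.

The four points are coplanar iff the 3×3 determinant with rows A_1A_2, A_1A_3, A_1A_4 is zero.
Rows: (121, -699, -182), (-95, -650, 10), (-93, -454, 30).
Expanding along the first row: (121)(-14960) − (-699)(-1920) + (-182)(-17320) = 0.
Zero determinant ⇒ coplanar.

Yes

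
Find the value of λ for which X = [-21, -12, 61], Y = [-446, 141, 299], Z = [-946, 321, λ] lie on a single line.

Collinearity requires XY × XZ = 0; each component is linear in λ.
The x-component gives (153)λ + (-88587) = 0, so λ = 579.
The remaining components then also vanish.

579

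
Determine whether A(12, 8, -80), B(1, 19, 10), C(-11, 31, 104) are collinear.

No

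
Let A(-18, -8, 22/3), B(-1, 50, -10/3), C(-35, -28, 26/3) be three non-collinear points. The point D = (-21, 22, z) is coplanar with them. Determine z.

A normal to the plane is n = AB × AC = (-136, 476/3, 646).
D lies in the plane iff n · AD = 0.
This gives (646)z + (1292/3) = 0, so z = -2/3.

-2/3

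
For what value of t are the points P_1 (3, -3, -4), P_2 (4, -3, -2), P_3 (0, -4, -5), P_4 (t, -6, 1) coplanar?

-2

Normal to plane P_1P_2P_3: n = (2, -5, -1); plane equation n·P = 25.
Requiring n·P_4 = 25: (2)t + (29) = 25.
So t = -2.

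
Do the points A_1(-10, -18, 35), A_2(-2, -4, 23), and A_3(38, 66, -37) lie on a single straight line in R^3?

Yes

A_1A_2 = (8, 14, -12), A_1A_3 = (48, 84, -72).
A_1A_2 × A_1A_3 = (0, 0, 0).
The cross product vanishes, so the three points are collinear.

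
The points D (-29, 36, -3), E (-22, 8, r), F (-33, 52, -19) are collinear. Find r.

25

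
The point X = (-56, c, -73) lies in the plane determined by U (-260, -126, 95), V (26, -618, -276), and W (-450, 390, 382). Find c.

-26

Coplanarity requires UV · (UW × UX) = 0.
UV = (286, -492, -371), UW = (-190, 516, 287); the triple product is linear in c with coefficient -11592 and constant term -301392.
Setting it to zero: c = -26.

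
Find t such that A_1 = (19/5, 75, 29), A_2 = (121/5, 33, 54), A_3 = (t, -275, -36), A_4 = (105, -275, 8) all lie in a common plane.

459/5

Normal to plane A_1A_2A_4: n = (9632, 14792/5, -14448/5); plane equation n·P = 873416/5.
Requiring n·A_3 = 873416/5: (9632)t + (-3547672/5) = 873416/5.
So t = 459/5.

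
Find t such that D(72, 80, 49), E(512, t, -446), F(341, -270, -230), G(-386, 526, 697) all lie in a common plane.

The points are coplanar iff DE · (DF × DG) = 0.
Expanding, this is linear in t: (-46530)t + (-21357270) = 0.
So t = -459.

-459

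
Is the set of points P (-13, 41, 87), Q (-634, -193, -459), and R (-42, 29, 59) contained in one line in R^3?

No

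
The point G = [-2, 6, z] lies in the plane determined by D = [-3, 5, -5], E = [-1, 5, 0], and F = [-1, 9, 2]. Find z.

Coplanarity requires DE · (DF × DG) = 0.
DE = (2, 0, 5), DF = (2, 4, 7); the triple product is linear in z with coefficient 8 and constant term 16.
Setting it to zero: z = -2.

-2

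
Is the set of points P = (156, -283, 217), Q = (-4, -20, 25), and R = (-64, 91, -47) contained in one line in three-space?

No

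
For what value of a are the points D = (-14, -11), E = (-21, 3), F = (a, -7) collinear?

Collinearity: (F − D) must be parallel to (E − D) = (-7, 14).
Cross-multiplying the components: (a − (-14))·(14) = (4)·(-7).
Solving gives a = -16.

-16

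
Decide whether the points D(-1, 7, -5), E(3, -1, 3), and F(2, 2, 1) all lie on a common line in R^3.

No

DE = (4, -8, 8), DF = (3, -5, 6).
Comparing components 2 and 3: (-8)(6) − (8)(-5) = -8 ≠ 0, so DE and DF are not parallel and the points are not collinear.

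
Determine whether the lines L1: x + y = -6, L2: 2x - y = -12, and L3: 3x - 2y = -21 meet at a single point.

No

Intersecting L1 and L2: solving the 2×2 system gives (x, y) = (-6, 0).
Substitute into L3: (3)(-6) + (-2)(0) = -18.
But L3 requires -21 ≠ -18, so the three lines have no common point.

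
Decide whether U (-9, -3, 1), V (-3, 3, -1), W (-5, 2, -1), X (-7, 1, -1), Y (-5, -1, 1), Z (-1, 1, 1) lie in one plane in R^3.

Yes

The plane through U, V, W has normal n = UV × UW = (-2, 4, 6) and equation n·P = 12.
Checking the remaining points: n·X = 12, n·Y = 12, n·Z = 12.
All equal 12, so all 6 points lie in one plane.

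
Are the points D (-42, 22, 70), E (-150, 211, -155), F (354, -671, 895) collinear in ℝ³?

DE = (-108, 189, -225), DF = (396, -693, 825).
DE × DF = (0, 0, 0).
The cross product vanishes, so the three points are collinear.

Yes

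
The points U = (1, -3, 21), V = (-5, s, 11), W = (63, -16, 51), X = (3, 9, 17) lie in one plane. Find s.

16

Normal to plane UWX: n = (-308, 308, 770); plane equation n·P = 14938.
Requiring n·V = 14938: (308)s + (10010) = 14938.
So s = 16.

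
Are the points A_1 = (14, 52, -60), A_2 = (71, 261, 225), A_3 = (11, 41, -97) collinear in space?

A_1A_2 = (57, 209, 285), A_1A_3 = (-3, -11, -37).
Comparing components 2 and 3: (209)(-37) − (285)(-11) = -4598 ≠ 0, so A_1A_2 and A_1A_3 are not parallel and the points are not collinear.

No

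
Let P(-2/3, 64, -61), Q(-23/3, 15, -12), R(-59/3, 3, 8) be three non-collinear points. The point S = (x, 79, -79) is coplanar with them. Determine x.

The plane through P, Q, R has equation −392x − 448y − 504z = 7000/3.
Substituting S: (-392)x + (4424) = 7000/3, so x = 16/3.

16/3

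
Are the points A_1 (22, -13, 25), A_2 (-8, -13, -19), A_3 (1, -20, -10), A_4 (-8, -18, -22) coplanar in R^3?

A normal to the plane through A_1, A_2, A_3 is n = A_1A_2 × A_1A_3 = (-308, -126, 210).
The plane has equation n·P = 112. For A_4: n·A_4 = 112.
Equal, so A_4 lies in the plane and all four are coplanar.

Yes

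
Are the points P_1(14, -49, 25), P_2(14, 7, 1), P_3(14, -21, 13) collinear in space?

P_1P_2 = (0, 56, -24), P_1P_3 = (0, 28, -12).
P_1P_2 × P_1P_3 = (0, 0, 0).
The cross product vanishes, so the three points are collinear.

Yes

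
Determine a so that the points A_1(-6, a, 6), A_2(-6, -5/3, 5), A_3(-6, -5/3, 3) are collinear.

-5/3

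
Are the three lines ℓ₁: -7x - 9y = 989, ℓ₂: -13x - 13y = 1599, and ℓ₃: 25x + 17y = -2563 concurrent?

Yes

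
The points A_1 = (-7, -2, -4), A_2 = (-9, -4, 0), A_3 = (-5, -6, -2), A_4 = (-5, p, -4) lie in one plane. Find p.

Normal to plane A_1A_2A_3: n = (12, 12, 12); plane equation n·P = -156.
Requiring n·A_4 = -156: (12)p + (-108) = -156.
So p = -4.

-4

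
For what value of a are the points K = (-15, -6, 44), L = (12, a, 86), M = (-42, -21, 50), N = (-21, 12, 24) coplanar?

Normal to plane KMN: n = (192, -576, -576); plane equation n·P = -24768.
Requiring n·L = -24768: (-576)a + (-47232) = -24768.
So a = -39.

-39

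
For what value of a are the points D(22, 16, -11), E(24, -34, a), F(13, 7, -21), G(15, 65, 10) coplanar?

-71/2

Coplanarity ⇔ det[DE; DF; DG] = 0.
Expanding, this is linear in a: (-504)a + (-17892) = 0.
So a = -71/2.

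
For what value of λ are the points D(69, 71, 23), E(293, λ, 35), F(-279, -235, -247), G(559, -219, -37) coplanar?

Coplanarity ⇔ det[DE; DF; DG] = 0.
Expanding, this is linear in λ: (-153180)λ + (459540) = 0.
So λ = 3.

3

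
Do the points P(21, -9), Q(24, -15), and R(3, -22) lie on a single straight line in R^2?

No

PQ = (3, -6), PR = (-18, -13).
If collinear, PR would be a scalar multiple of PQ. But (3)·(-13) ≠ (-6)·(-18) (difference -147), so they are not parallel; the points are not collinear.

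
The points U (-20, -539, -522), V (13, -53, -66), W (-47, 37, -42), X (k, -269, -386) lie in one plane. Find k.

Normal to plane UVW: n = (-29376, -28152, 32130); plane equation n·P = -1010412.
Requiring n·X = -1010412: (-29376)k + (-4829292) = -1010412.
So k = -130.

-130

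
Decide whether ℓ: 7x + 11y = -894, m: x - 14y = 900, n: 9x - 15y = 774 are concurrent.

The three lines meet at one point iff the augmented coefficient matrix [aᵢ bᵢ cᵢ] has rank < 3, i.e. its determinant vanishes.
Here the determinant is 0.
It vanishes, so the lines are concurrent at (-24, -66).

Yes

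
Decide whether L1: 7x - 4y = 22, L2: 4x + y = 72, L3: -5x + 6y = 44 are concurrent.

No

Intersecting L1 and L2: solving the 2×2 system gives (x, y) = (310/23, 416/23).
Substitute into L3: (-5)(310/23) + (6)(416/23) = 946/23.
But L3 requires 44 ≠ 946/23, so the three lines have no common point.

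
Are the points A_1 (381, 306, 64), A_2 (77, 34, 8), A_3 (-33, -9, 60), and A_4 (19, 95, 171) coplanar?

No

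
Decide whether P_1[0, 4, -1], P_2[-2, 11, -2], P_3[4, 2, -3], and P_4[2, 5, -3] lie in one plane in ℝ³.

A normal to the plane through P_1, P_2, P_3 is n = P_1P_2 × P_1P_3 = (-16, -8, -24).
The plane has equation n·P = -8. For P_4: n·P_4 = 0.
0 ≠ -8, so P_4 is off the plane.

No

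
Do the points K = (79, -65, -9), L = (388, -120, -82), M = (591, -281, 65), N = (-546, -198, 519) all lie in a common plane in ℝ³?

No

The four points are coplanar iff the 3×3 determinant with rows KL, KM, KN is zero.
Rows: (309, -55, -73), (512, -216, 74), (-625, -133, 528).
Expanding along the first row: (309)(-104206) − (-55)(316586) + (-73)(-203096) = 38584.
Nonzero ⇒ not coplanar.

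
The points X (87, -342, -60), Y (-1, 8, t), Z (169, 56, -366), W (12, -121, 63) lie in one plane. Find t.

Coplanarity ⇔ det[XY; XZ; XW] = 0.
Expanding, this is linear in t: (47972)t + (-2878320) = 0.
So t = 60.

60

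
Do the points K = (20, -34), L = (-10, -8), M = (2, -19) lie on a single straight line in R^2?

No

KL = (-30, 26), KM = (-18, 15).
Twice the signed area of △KLM is (-30)(15) − (26)(-18) = 18.
The area is nonzero, so the three points are not collinear.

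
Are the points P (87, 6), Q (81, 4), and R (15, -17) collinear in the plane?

PQ = (-6, -2), PR = (-72, -23).
Twice the signed area of △PQR is (-6)(-23) − (-2)(-72) = -6.
The area is nonzero, so the three points are not collinear.

No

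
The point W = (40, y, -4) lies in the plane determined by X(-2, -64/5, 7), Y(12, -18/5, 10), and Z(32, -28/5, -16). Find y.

24/5

The plane through X, Y, Z has equation −(1166/5)x + 424y − 212z = -32224/5.
Substituting W: (424)y + (-8480) = -32224/5, so y = 24/5.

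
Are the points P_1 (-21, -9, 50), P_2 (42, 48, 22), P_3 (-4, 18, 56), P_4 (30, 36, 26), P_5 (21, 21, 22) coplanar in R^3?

The plane through P_1, P_2, P_3 has normal n = P_1P_2 × P_1P_3 = (1098, -854, 732) and equation n·P = 21228.
Checking the remaining points: n·P_4 = 21228, n·P_5 = 21228.
All equal 21228, so all 5 points lie in one plane.

Yes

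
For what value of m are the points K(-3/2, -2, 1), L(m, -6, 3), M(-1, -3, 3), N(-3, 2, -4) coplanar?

-1/2

Coplanarity ⇔ det[KL; KM; KN] = 0.
Expanding, this is linear in m: (-3)m + (-3/2) = 0.
So m = -1/2.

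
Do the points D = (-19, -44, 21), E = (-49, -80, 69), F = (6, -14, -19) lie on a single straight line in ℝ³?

DE = (-30, -36, 48), DF = (25, 30, -40).
DE × DF = (0, 0, 0).
The cross product vanishes, so the three points are collinear.

Yes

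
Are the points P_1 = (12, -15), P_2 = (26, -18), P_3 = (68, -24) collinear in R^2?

P_1P_2 = (14, -3), P_1P_3 = (56, -9).
If collinear, P_1P_3 would be a scalar multiple of P_1P_2. But (14)·(-9) ≠ (-3)·(56) (difference 42), so they are not parallel; the points are not collinear.

No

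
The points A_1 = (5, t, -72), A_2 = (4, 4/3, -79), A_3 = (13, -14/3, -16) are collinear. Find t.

2/3

Direction A_2A_3 = (9, -6, 63). From the x-coordinate of A_1, the parameter along the line is τ = (5 − 4)/9 = 1/9.
Then t = 4/3 + 1/9·(-6) = 2/3.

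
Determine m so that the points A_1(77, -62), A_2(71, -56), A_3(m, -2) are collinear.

The three points are collinear iff det[A_1A_2; A_1A_3] = 0.
This determinant is linear in m: (-6)m + (102) = 0, so m = 17.

17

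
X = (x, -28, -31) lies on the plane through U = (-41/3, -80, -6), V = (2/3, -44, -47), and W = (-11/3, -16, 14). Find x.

4/3

A normal to the plane is n = UV × UW = (3344, -2090/3, 1672/3).
X lies in the plane iff n · UX = 0.
This gives (3344)x + (-13376/3) = 0, so x = 4/3.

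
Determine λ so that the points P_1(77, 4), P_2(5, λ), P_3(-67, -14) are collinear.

-5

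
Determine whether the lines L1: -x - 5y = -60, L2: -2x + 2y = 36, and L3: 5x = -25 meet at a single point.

Lines aᵢx + bᵢy = cᵢ with pairwise distinct directions are concurrent exactly when det[aᵢ bᵢ cᵢ] = 0.
Here the determinant is 0.
It vanishes, so the lines are concurrent at (-5, 13).

Yes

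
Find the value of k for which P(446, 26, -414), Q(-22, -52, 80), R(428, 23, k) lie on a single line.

-395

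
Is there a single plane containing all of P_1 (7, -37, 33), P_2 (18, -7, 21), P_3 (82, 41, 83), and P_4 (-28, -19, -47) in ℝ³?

Yes

A normal to the plane through P_1, P_2, P_3 is n = P_1P_2 × P_1P_3 = (2436, -1450, -1392).
The plane has equation n·P = 24766. For P_4: n·P_4 = 24766.
Equal, so P_4 lies in the plane and all four are coplanar.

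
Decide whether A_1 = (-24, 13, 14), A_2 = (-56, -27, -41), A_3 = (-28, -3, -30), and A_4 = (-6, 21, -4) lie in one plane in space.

A normal to the plane through A_1, A_2, A_3 is n = A_1A_2 × A_1A_3 = (880, -1188, 352).
The plane has equation n·P = -31636. For A_4: n·A_4 = -31636.
Equal, so A_4 lies in the plane and all four are coplanar.

Yes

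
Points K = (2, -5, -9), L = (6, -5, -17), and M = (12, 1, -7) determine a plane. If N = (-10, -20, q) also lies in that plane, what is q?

A normal to the plane is n = KL × KM = (48, -88, 24).
N lies in the plane iff n · KN = 0.
This gives (24)q + (960) = 0, so q = -40.

-40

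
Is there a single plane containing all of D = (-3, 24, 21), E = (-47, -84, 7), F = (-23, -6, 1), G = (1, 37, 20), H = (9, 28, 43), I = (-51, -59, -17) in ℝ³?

The plane through D, E, F has normal n = DE × DF = (1740, -600, -840) and equation n·P = -37260.
Checking the remaining points: n·G = -37260, n·H = -37260, n·I = -39060.
Since n·I = -39060 ≠ -37260, I is off the plane and the points are not all coplanar.

No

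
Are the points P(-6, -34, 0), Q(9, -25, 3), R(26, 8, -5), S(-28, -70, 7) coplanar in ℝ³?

Yes

With P as base: PQ = (15, 9, 3), PR = (32, 42, -5), PS = (-22, -36, 7).
PR × PS = (114, -114, -228).
PQ · (PR × PS) = 0.
The scalar triple product vanishes, so the four points are coplanar.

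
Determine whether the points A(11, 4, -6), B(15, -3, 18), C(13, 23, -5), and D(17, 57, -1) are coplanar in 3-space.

No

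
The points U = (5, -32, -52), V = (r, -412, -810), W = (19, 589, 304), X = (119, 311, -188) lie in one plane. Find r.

169

Coplanarity ⇔ det[UV; UW; UX] = 0.
Expanding, this is linear in r: (-206564)r + (34909316) = 0.
So r = 169.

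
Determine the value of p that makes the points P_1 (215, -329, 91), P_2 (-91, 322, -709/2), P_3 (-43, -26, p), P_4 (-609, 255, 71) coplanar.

-73/2

Normal to plane P_1P_2P_4: n = (247152, 360972, 357720); plane equation n·P = -33069588.
Requiring n·P_3 = -33069588: (357720)p + (-20012808) = -33069588.
So p = -73/2.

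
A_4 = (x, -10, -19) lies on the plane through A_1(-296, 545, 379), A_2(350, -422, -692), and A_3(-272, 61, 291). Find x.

The plane through A_1, A_2, A_3 has equation −433268x + 31144y − 289456z = 35516984.
Substituting A_4: (-433268)x + (5188224) = 35516984, so x = -70.

-70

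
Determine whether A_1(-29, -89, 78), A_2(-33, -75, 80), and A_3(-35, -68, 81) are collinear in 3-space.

Yes

A_1A_2 = (-4, 14, 2), A_1A_3 = (-6, 21, 3).
A_1A_2 × A_1A_3 = (0, 0, 0).
The cross product vanishes, so the three points are collinear.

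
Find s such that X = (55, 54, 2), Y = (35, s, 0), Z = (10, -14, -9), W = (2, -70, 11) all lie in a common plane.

18

Coplanarity ⇔ det[XY; XZ; XW] = 0.
Expanding, this is linear in s: (988)s + (-17784) = 0.
So s = 18.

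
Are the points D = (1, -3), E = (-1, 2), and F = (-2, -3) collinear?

No

DE = (-2, 5), DF = (-3, 0).
Twice the signed area of △DEF is (-2)(0) − (5)(-3) = 15.
The area is nonzero, so the three points are not collinear.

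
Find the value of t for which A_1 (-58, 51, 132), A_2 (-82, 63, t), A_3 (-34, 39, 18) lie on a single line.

246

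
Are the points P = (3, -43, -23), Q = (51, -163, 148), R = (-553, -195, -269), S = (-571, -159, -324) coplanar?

No

With P as base: PQ = (48, -120, 171), PR = (-556, -152, -246), PS = (-574, -116, -301).
PR × PS = (17216, -26152, -22752).
PQ · (PR × PS) = 74016.
Since 74016 ≠ 0, the four points are not coplanar.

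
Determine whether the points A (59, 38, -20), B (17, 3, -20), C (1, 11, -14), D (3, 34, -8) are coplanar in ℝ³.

Yes

The four points are coplanar iff the 3×3 determinant with rows AB, AC, AD is zero.
Rows: (-42, -35, 0), (-58, -27, 6), (-56, -4, 12).
Expanding along the first row: (-42)(-300) − (-35)(-360) + (0)(-1280) = 0.
Zero determinant ⇒ coplanar.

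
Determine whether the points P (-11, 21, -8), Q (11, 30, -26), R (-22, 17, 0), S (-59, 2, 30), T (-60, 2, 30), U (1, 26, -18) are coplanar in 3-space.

The plane through P, Q, R has normal n = PQ × PR = (0, 22, 11) and equation n·X = 374.
Checking the remaining points: n·S = 374, n·T = 374, n·U = 374.
All equal 374, so all 6 points lie in one plane.

Yes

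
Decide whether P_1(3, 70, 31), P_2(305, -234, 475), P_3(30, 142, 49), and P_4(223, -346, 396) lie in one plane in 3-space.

No

With P_1 as base: P_1P_2 = (302, -304, 444), P_1P_3 = (27, 72, 18), P_1P_4 = (220, -416, 365).
P_1P_3 × P_1P_4 = (33768, -5895, -27072).
P_1P_2 · (P_1P_3 × P_1P_4) = -29952.
Since -29952 ≠ 0, the four points are not coplanar.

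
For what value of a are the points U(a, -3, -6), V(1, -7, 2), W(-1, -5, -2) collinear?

Collinearity requires UV × UW = 0; each component is linear in a.
The y-component gives (-4)a + (-12) = 0, so a = -3.
The remaining components then also vanish.

-3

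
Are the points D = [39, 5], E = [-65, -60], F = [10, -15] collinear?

DE = (-104, -65), DF = (-29, -20).
det[DE; DF] = (-104)(-20) − (-65)(-29) = 195.
The determinant is nonzero, so they are not collinear.

No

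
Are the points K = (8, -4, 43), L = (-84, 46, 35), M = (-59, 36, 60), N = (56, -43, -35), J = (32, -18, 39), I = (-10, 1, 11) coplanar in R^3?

The plane through K, L, M has normal n = KL × KM = (1170, 2100, -330) and equation n·P = -13230.
Checking the remaining points: n·N = -13230, n·J = -13230, n·I = -13230.
All equal -13230, so all 6 points lie in one plane.

Yes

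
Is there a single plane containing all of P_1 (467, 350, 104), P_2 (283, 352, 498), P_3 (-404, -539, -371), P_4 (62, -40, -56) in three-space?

The four points are coplanar iff the 3×3 determinant with rows P_1P_2, P_1P_3, P_1P_4 is zero.
Rows: (-184, 2, 394), (-871, -889, -475), (-405, -390, -160).
Expanding along the first row: (-184)(-43010) − (2)(-53015) + (394)(-20355) = 0.
Zero determinant ⇒ coplanar.

Yes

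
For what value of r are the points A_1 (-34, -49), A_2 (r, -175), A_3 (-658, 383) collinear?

148

The three points are collinear iff det[A_1A_2; A_1A_3] = 0.
This determinant is linear in r: (432)r + (-63936) = 0, so r = 148.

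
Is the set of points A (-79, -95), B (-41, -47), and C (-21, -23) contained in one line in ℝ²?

AB = (38, 48), AC = (58, 72).
If collinear, AC would be a scalar multiple of AB. But (38)·(72) ≠ (48)·(58) (difference -48), so they are not parallel; the points are not collinear.

No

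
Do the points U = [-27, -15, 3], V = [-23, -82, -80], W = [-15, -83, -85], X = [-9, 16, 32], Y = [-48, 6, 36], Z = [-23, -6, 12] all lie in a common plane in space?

The plane through U, V, W has normal n = UV × UW = (252, -644, 532) and equation n·P = 4452.
Checking the remaining points: n·X = 4452, n·Y = 3192, n·Z = 4452.
Since n·Y = 3192 ≠ 4452, Y is off the plane and the points are not all coplanar.

No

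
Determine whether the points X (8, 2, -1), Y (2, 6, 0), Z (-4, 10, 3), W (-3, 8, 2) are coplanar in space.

No

The four points are coplanar iff the 3×3 determinant with rows XY, XZ, XW is zero.
Rows: (-6, 4, 1), (-12, 8, 4), (-11, 6, 3).
Expanding along the first row: (-6)(0) − (4)(8) + (1)(16) = -16.
Nonzero ⇒ not coplanar.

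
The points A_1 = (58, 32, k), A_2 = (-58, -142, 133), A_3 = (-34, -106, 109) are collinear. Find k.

17

Collinearity requires A_1A_2 × A_1A_3 = 0; each component is linear in k.
The x-component gives (36)k + (-612) = 0, so k = 17.
The remaining components then also vanish.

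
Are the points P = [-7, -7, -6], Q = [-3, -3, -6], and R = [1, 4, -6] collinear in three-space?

PQ = (4, 4, 0), PR = (8, 11, 0).
Comparing components 1 and 2: (4)(11) − (4)(8) = 12 ≠ 0, so PQ and PR are not parallel and the points are not collinear.

No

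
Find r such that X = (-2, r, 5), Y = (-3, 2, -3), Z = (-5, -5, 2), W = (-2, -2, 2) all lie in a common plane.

Coplanarity ⇔ det[XY; XZ; XW] = 0.
Expanding, this is linear in r: (-15)r + (-75) = 0.
So r = -5.

-5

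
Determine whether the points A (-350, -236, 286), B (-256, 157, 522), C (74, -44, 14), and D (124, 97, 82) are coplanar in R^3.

Yes

With A as base: AB = (94, 393, 236), AC = (424, 192, -272), AD = (474, 333, -204).
AC × AD = (51408, -42432, 50184).
AB · (AC × AD) = 0.
The scalar triple product vanishes, so the four points are coplanar.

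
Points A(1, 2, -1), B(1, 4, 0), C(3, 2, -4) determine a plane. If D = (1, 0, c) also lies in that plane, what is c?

Coplanarity requires AB · (AC × AD) = 0.
AB = (0, 2, 1), AC = (2, 0, -3); the triple product is linear in c with coefficient -4 and constant term -8.
Setting it to zero: c = -2.

-2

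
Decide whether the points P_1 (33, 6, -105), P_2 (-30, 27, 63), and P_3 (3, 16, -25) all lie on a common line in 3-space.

P_1P_2 = (-63, 21, 168), P_1P_3 = (-30, 10, 80).
Each component of P_1P_3 is 10/21 times the corresponding component of P_1P_2, so P_1P_3 = 10/21·P_1P_2 and the points are collinear.

Yes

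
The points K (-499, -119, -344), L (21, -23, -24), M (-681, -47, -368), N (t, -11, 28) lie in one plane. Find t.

Coplanarity ⇔ det[KL; KM; KN] = 0.
Expanding, this is linear in t: (-25344)t + (2838528) = 0.
So t = 112.

112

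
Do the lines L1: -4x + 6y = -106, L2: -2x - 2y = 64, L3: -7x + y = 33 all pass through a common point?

Lines aᵢx + bᵢy = cᵢ with pairwise distinct directions are concurrent exactly when det[aᵢ bᵢ cᵢ] = 0.
Here the determinant is -76.
Nonzero, so no common point exists.

No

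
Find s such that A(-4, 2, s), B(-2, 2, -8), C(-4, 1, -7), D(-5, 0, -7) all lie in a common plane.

-6

The points are coplanar iff AB · (AC × AD) = 0.
Expanding, this is linear in s: (-1)s + (-6) = 0.
So s = -6.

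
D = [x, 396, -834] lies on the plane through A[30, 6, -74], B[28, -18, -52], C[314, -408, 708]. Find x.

Coplanarity requires AB · (AC × AD) = 0.
AB = (-2, -24, 22), AC = (284, -414, 782); the triple product is linear in x with coefficient -9660 and constant term -2472960.
Setting it to zero: x = -256.

-256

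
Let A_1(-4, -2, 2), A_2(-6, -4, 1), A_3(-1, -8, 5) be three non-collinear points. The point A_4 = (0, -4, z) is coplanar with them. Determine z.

A normal to the plane is n = A_1A_2 × A_1A_3 = (-12, 3, 18).
A_4 lies in the plane iff n · A_1A_4 = 0.
This gives (18)z + (-90) = 0, so z = 5.

5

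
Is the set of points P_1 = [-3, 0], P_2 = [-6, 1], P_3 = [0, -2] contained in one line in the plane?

P_1P_2 = (-3, 1), P_1P_3 = (3, -2).
Twice the signed area of △P_1P_2P_3 is (-3)(-2) − (1)(3) = 3.
The area is nonzero, so the three points are not collinear.

No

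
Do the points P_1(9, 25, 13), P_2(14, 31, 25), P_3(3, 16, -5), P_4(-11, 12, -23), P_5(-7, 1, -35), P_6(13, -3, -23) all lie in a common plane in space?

No

The plane through P_1, P_2, P_3 has normal n = P_1P_2 × P_1P_3 = (0, 18, -9) and equation n·P = 333.
Checking the remaining points: n·P_4 = 423, n·P_5 = 333, n·P_6 = 153.
Since n·P_4 = 423 ≠ 333, P_4 is off the plane and the points are not all coplanar.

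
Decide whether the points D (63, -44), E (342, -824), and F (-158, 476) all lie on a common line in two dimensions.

DE = (279, -780), DF = (-221, 520).
If collinear, DF would be a scalar multiple of DE. But (279)·(520) ≠ (-780)·(-221) (difference -27300), so they are not parallel; the points are not collinear.

No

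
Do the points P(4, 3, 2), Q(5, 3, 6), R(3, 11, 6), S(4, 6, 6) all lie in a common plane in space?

No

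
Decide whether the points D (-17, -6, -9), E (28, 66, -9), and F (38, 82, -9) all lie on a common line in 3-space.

Yes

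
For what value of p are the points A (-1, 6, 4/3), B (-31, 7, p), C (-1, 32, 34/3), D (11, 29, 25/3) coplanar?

The points are coplanar iff AB · (AC × AD) = 0.
Expanding, this is linear in p: (-312)p + (1976) = 0.
So p = 19/3.

19/3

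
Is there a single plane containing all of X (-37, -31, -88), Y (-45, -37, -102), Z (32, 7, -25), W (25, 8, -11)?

Yes

With X as base: XY = (-8, -6, -14), XZ = (69, 38, 63), XW = (62, 39, 77).
XZ × XW = (469, -1407, 335).
XY · (XZ × XW) = 0.
The scalar triple product vanishes, so the four points are coplanar.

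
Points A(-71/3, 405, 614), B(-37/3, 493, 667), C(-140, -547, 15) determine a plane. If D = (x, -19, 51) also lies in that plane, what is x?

Coplanarity requires AB · (AC × AD) = 0.
AB = (34/3, 88, 53), AC = (-349/3, -952, -599); the triple product is linear in x with coefficient -2256 and constant term -6768.
Setting it to zero: x = -3.

-3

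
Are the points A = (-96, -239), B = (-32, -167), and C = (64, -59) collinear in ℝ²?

Yes

AB = (64, 72), AC = (160, 180).
Checking proportionality: AC = 5/2·AB, so the vectors are parallel and the points are collinear.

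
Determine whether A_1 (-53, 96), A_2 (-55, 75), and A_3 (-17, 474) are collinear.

Yes

A_1A_2 = (-2, -21), A_1A_3 = (36, 378).
Checking proportionality: A_1A_3 = -18·A_1A_2, so the vectors are parallel and the points are collinear.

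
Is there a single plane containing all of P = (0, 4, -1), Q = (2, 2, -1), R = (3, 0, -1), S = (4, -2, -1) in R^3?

Yes

The four points are coplanar iff the 3×3 determinant with rows PQ, PR, PS is zero.
Rows: (2, -2, 0), (3, -4, 0), (4, -6, 0).
Expanding along the first row: (2)(0) − (-2)(0) + (0)(-2) = 0.
Zero determinant ⇒ coplanar.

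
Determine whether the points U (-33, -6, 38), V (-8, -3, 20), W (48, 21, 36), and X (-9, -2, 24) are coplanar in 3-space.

With U as base: UV = (25, 3, -18), UW = (81, 27, -2), UX = (24, 4, -14).
UW × UX = (-370, 1086, -324).
UV · (UW × UX) = -160.
Since -160 ≠ 0, the four points are not coplanar.

No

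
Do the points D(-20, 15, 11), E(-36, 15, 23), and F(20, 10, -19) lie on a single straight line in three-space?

DE = (-16, 0, 12), DF = (40, -5, -30).
DE × DF = (60, 0, 80).
The cross product is nonzero, so the points do not lie on one line.

No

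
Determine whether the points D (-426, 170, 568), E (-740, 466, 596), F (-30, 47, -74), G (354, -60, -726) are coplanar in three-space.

No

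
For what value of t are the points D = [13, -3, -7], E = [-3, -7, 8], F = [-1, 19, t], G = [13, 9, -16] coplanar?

Normal to plane DEG: n = (-144, -144, -192); plane equation n·P = -96.
Requiring n·F = -96: (-192)t + (-2592) = -96.
So t = -13.

-13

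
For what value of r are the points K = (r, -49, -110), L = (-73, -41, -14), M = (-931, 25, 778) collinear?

31

Direction LM = (-858, 66, 792). From the y-coordinate of K, the parameter along the line is τ = (-49 − (-41))/66 = -4/33.
Then r = (-73) + (-4/33)·(-858) = 31.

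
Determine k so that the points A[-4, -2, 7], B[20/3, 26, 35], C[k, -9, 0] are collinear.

-20/3

Collinearity requires AB × AC = 0; each component is linear in k.
The y-component gives (28)k + (560/3) = 0, so k = -20/3.
The remaining components then also vanish.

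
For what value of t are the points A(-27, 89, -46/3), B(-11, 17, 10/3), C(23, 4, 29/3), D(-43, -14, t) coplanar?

23/3

Normal to plane ABC: n = (-640/3, 1600/3, 2240); plane equation n·P = 18880.
Requiring n·D = 18880: (2240)t + (5120/3) = 18880.
So t = 23/3.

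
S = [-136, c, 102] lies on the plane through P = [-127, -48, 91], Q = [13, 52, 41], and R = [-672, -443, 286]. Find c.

The plane through P, Q, R has equation −250x − 50y − 800z = -38650.
Substituting S: (-50)c + (-47600) = -38650, so c = -179.

-179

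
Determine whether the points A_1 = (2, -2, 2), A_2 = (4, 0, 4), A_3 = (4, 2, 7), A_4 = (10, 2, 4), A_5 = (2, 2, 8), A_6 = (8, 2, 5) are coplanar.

Yes

The plane through A_1, A_2, A_3 has normal n = A_1A_2 × A_1A_3 = (2, -6, 4) and equation n·P = 24.
Checking the remaining points: n·A_4 = 24, n·A_5 = 24, n·A_6 = 24.
All equal 24, so all 6 points lie in one plane.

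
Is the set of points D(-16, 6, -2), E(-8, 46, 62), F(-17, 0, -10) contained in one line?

No

DE = (8, 40, 64), DF = (-1, -6, -8).
DE × DF = (64, 0, -8).
The cross product is nonzero, so the points do not lie on one line.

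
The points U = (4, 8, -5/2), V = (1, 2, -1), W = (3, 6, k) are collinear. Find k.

Direction UV = (-3, -6, 3/2). From the x-coordinate of W, the parameter along the line is τ = (3 − 4)/(-3) = 1/3.
Then k = (-5/2) + 1/3·(3/2) = -2.

-2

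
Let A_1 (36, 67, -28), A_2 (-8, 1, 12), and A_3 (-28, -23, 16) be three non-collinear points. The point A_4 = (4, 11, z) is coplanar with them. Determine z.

Coplanarity requires A_1A_2 · (A_1A_3 × A_1A_4) = 0.
A_1A_2 = (-44, -66, 40), A_1A_3 = (-64, -90, 44); the triple product is linear in z with coefficient -264 and constant term 5280.
Setting it to zero: z = 20.

20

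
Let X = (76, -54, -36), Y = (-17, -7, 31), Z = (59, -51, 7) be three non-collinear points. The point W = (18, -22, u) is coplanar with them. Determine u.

-9

Coplanarity requires XY · (XZ × XW) = 0.
XY = (-93, 47, 67), XZ = (-17, 3, 43); the triple product is linear in u with coefficient 520 and constant term 4680.
Setting it to zero: u = -9.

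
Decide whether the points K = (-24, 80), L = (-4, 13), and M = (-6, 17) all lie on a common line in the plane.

No

KL = (20, -67), KM = (18, -63).
det[KL; KM] = (20)(-63) − (-67)(18) = -54.
The determinant is nonzero, so they are not collinear.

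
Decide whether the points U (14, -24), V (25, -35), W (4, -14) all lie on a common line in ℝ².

Yes

UV = (11, -11), UW = (-10, 10).
Checking proportionality: UW = -10/11·UV, so the vectors are parallel and the points are collinear.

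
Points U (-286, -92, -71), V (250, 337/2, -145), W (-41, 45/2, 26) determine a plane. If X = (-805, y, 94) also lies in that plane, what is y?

A normal to the plane is n = UV × UW = (67483/2, -70122, -4901/2).
X lies in the plane iff n · UX = 0.
This gives (-70122)y + (-24367395) = 0, so y = -695/2.

-695/2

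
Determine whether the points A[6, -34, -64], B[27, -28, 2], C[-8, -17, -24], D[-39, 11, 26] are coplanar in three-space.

Yes

A normal to the plane through A, B, C is n = AB × AC = (-882, -1764, 441).
The plane has equation n·P = 26460. For D: n·D = 26460.
Equal, so D lies in the plane and all four are coplanar.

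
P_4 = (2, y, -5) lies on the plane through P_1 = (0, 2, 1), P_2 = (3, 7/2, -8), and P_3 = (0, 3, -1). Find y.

3

A normal to the plane is n = P_1P_2 × P_1P_3 = (6, 6, 3).
P_4 lies in the plane iff n · P_1P_4 = 0.
This gives (6)y + (-18) = 0, so y = 3.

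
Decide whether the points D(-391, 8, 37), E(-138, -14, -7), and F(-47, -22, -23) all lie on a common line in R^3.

No

DE = (253, -22, -44), DF = (344, -30, -60).
Comparing components 3 and 1: (-44)(344) − (253)(-60) = 44 ≠ 0, so DE and DF are not parallel and the points are not collinear.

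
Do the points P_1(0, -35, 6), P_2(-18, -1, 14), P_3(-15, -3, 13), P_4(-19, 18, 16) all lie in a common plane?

With P_1 as base: P_1P_2 = (-18, 34, 8), P_1P_3 = (-15, 32, 7), P_1P_4 = (-19, 53, 10).
P_1P_3 × P_1P_4 = (-51, 17, -187).
P_1P_2 · (P_1P_3 × P_1P_4) = 0.
The scalar triple product vanishes, so the four points are coplanar.

Yes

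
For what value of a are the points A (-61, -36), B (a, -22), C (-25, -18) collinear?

-33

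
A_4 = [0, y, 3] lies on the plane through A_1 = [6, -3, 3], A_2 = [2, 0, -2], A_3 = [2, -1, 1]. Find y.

-1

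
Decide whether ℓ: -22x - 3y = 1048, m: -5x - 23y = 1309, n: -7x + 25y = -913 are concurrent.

Intersecting ℓ and m: solving the 2×2 system gives (x, y) = (-20177/491, -23558/491).
Substitute into n: (-7)(-20177/491) + (25)(-23558/491) = -447711/491.
But n requires -913 ≠ -447711/491, so the three lines have no common point.

No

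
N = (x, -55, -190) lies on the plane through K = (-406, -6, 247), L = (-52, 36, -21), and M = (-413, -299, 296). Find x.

195

Coplanarity requires KL · (KM × KN) = 0.
KL = (354, 42, -268), KM = (-7, -293, 49); the triple product is linear in x with coefficient -76466 and constant term 14910870.
Setting it to zero: x = 195.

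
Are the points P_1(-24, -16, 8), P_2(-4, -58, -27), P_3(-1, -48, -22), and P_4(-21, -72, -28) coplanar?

The four points are coplanar iff the 3×3 determinant with rows P_1P_2, P_1P_3, P_1P_4 is zero.
Rows: (20, -42, -35), (23, -32, -30), (3, -56, -36).
Expanding along the first row: (20)(-528) − (-42)(-738) + (-35)(-1192) = 164.
Nonzero ⇒ not coplanar.

No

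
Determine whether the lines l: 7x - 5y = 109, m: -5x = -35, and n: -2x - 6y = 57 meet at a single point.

No

Lines aᵢx + bᵢy = cᵢ with pairwise distinct directions are concurrent exactly when det[aᵢ bᵢ cᵢ] = 0.
Here the determinant is 25.
Nonzero, so no common point exists.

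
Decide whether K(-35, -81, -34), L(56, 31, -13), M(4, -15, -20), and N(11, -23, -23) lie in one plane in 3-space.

The four points are coplanar iff the 3×3 determinant with rows KL, KM, KN is zero.
Rows: (91, 112, 21), (39, 66, 14), (46, 58, 11).
Expanding along the first row: (91)(-86) − (112)(-215) + (21)(-774) = 0.
Zero determinant ⇒ coplanar.

Yes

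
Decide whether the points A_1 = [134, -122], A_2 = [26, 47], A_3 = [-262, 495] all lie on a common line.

A_1A_2 = (-108, 169), A_1A_3 = (-396, 617).
Twice the signed area of △A_1A_2A_3 is (-108)(617) − (169)(-396) = 288.
The area is nonzero, so the three points are not collinear.

No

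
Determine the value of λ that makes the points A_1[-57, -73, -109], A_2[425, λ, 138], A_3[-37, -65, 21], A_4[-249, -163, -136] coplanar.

151

The points are coplanar iff A_1A_2 · (A_1A_3 × A_1A_4) = 0.
Expanding, this is linear in λ: (-24420)λ + (3687420) = 0.
So λ = 151.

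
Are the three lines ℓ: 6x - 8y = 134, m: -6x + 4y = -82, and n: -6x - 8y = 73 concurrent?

No

The three lines meet at one point iff the augmented coefficient matrix [aᵢ bᵢ cᵢ] has rank < 3, i.e. its determinant vanishes.
Here the determinant is 24.
Nonzero, so no common point exists.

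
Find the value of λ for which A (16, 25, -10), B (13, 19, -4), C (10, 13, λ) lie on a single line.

2

Collinearity requires AB × AC = 0; each component is linear in λ.
The x-component gives (-6)λ + (12) = 0, so λ = 2.
The remaining components then also vanish.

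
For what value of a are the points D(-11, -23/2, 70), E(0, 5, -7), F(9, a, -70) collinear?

37/2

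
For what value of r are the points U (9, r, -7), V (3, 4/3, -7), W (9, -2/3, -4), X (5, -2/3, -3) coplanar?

The points are coplanar iff UV · (UW × UX) = 0.
Expanding, this is linear in r: (18)r + (-12) = 0.
So r = 2/3.

2/3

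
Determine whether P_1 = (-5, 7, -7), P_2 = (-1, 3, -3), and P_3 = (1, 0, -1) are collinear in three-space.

No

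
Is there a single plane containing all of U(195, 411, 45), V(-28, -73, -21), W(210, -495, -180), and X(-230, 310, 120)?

No

With U as base: UV = (-223, -484, -66), UW = (15, -906, -225), UX = (-425, -101, 75).
UW × UX = (-90675, 94500, -386565).
UV · (UW × UX) = -4185.
Since -4185 ≠ 0, the four points are not coplanar.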